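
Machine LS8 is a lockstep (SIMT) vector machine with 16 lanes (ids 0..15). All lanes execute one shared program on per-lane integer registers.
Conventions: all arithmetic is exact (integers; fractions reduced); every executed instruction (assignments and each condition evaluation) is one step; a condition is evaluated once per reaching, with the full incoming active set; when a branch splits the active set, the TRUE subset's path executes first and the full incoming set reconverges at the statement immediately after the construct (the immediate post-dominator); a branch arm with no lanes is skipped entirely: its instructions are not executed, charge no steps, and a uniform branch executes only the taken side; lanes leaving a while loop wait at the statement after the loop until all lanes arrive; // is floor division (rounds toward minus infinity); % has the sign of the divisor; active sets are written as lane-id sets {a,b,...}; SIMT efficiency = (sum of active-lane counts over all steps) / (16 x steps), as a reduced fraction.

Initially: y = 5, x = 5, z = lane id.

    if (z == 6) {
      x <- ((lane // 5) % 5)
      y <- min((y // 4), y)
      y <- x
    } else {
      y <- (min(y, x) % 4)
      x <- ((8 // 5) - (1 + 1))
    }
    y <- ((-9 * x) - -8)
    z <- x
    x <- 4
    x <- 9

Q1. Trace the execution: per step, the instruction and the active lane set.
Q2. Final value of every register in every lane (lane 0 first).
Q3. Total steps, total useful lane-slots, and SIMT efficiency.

step 0: eval (z == 6)                {0,1,2,3,4,5,6,7,8,9,10,11,12,13,14,15}
step 1: x <- ((lane // 5) % 5)       {6}
step 2: y <- min((y // 4), y)        {6}
step 3: y <- x                       {6}
step 4: y <- (min(y, x) % 4)         {0,1,2,3,4,5,7,8,9,10,11,12,13,14,15}
step 5: x <- ((8 // 5) - (1 + 1))    {0,1,2,3,4,5,7,8,9,10,11,12,13,14,15}
step 6: y <- ((-9 * x) - -8)         {0,1,2,3,4,5,6,7,8,9,10,11,12,13,14,15}
step 7: z <- x                       {0,1,2,3,4,5,6,7,8,9,10,11,12,13,14,15}
step 8: x <- 4                       {0,1,2,3,4,5,6,7,8,9,10,11,12,13,14,15}
step 9: x <- 9                       {0,1,2,3,4,5,6,7,8,9,10,11,12,13,14,15}

Answer: 10 steps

y: 17,17,17,17,17,17,-1,17,17,17,17,17,17,17,17,17
x: 9,9,9,9,9,9,9,9,9,9,9,9,9,9,9,9
z: -1,-1,-1,-1,-1,-1,1,-1,-1,-1,-1,-1,-1,-1,-1,-1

steps = 10; useful = 113; efficiency = 113/160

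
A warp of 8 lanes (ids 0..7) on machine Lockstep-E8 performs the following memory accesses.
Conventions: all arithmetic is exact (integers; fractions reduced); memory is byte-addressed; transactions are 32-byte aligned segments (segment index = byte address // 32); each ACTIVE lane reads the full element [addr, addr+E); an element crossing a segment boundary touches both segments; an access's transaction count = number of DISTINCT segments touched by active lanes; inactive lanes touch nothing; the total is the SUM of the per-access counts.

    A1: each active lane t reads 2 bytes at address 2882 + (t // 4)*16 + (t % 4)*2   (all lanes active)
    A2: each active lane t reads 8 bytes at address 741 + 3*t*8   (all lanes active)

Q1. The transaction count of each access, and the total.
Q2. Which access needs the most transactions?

A1: 1 transaction
A2: 6 transactions

Answer: 1,6; total 7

Answer: A2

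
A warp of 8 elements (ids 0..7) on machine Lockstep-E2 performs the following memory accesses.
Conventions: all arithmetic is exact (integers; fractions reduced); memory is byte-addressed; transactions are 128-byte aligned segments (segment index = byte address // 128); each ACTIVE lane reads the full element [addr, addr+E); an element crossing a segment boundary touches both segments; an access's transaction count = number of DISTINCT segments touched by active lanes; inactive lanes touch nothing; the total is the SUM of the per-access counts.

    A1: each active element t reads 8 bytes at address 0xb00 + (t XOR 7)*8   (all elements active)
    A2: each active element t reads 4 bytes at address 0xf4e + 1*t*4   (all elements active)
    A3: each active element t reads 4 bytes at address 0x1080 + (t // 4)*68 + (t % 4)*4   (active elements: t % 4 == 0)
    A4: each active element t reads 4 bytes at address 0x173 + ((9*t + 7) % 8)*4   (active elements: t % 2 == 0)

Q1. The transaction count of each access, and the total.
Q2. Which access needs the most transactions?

A1: 1 transaction
A2: 1 transaction
A3: 1 transaction
A4: 2 transactions

Answer: 1,1,1,2; total 5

Answer: A4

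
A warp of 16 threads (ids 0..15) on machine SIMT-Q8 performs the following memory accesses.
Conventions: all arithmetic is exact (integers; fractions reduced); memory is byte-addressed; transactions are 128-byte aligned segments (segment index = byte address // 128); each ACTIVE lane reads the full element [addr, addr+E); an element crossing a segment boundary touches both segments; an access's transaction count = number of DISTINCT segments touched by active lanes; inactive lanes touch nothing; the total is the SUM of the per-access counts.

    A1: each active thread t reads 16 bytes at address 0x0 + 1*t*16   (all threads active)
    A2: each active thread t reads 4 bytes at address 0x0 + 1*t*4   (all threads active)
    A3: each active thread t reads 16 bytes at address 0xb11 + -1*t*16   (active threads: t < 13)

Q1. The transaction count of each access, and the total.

A1: 2 transactions
A2: 1 transaction
A3: 3 transactions

Answer: 2,1,3; total 6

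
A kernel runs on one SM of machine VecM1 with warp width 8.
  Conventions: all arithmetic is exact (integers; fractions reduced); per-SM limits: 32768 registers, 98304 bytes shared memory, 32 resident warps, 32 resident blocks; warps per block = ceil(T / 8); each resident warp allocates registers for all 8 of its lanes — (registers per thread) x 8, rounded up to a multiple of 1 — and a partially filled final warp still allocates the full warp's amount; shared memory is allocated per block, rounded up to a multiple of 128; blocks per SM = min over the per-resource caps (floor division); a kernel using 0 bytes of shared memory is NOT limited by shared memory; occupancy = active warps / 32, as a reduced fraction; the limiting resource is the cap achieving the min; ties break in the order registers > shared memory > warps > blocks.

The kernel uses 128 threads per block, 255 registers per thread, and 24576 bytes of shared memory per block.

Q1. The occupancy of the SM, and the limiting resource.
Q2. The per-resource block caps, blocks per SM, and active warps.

Answer: occupancy 1/2, limited by registers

registers: 1 block
shared memory: 4 blocks
warps: 2 blocks
blocks: 32 blocks

Answer: 1 block, 16 active warps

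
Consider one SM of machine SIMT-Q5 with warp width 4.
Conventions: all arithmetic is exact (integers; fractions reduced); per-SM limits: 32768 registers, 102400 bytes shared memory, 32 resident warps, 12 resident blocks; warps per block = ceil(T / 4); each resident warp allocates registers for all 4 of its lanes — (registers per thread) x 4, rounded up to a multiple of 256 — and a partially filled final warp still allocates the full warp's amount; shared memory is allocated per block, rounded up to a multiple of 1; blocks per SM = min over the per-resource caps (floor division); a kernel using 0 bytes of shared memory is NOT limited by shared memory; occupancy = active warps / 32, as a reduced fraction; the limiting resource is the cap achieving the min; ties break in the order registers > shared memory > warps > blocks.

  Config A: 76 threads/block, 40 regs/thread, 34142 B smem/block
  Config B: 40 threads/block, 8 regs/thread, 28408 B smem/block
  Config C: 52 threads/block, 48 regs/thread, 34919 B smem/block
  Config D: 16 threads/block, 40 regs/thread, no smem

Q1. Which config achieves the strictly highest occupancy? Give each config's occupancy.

occupancies: A 19/32, B 15/16, C 13/16, D 1

Answer: D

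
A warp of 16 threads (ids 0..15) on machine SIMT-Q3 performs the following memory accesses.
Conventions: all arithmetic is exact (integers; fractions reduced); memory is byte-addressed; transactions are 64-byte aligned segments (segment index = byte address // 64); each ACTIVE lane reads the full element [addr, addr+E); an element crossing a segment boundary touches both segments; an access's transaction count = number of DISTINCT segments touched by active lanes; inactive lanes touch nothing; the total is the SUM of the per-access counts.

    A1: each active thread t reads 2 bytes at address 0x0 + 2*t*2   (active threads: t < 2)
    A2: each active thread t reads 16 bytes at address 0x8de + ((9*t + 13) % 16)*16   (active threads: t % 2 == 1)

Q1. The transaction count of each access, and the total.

A1: 1 transaction
A2: 5 transactions

Answer: 1,5; total 6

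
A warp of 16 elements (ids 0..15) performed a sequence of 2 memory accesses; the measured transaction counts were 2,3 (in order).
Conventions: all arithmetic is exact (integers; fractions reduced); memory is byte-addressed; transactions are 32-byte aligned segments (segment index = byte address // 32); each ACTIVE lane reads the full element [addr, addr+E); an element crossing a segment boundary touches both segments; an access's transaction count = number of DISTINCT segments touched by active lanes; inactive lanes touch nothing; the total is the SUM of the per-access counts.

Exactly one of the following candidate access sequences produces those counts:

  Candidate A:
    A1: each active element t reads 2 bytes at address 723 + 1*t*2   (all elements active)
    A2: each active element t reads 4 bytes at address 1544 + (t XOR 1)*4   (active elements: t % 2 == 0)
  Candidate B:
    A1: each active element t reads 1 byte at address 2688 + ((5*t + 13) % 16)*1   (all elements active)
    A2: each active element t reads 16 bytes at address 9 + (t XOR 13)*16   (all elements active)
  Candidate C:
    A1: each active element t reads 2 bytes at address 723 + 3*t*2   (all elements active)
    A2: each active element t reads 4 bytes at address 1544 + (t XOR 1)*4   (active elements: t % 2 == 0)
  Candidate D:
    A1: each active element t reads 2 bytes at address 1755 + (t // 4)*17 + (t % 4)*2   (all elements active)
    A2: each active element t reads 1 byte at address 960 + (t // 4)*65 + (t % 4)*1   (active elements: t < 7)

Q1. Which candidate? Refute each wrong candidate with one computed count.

B: A1 gives 1 transaction, not 2
C: A1 gives 4 transactions, not 2
D: A1 gives 3 transactions, not 2
A: all counts match (2,3)

Answer: A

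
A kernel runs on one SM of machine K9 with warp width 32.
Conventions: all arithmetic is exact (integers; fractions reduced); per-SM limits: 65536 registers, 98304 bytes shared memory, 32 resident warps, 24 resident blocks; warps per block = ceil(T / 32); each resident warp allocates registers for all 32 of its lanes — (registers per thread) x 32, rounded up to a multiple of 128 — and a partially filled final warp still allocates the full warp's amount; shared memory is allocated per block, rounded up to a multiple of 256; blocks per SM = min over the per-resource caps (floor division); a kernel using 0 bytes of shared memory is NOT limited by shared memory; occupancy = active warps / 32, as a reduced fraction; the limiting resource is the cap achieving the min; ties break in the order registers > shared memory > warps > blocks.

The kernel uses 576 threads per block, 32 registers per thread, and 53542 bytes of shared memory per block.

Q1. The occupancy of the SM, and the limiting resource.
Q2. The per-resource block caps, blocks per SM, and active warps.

Answer: occupancy 9/16, limited by shared memory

registers: 3 blocks
shared memory: 1 block
warps: 1 block
blocks: 24 blocks

Answer: 1 block, 18 active warps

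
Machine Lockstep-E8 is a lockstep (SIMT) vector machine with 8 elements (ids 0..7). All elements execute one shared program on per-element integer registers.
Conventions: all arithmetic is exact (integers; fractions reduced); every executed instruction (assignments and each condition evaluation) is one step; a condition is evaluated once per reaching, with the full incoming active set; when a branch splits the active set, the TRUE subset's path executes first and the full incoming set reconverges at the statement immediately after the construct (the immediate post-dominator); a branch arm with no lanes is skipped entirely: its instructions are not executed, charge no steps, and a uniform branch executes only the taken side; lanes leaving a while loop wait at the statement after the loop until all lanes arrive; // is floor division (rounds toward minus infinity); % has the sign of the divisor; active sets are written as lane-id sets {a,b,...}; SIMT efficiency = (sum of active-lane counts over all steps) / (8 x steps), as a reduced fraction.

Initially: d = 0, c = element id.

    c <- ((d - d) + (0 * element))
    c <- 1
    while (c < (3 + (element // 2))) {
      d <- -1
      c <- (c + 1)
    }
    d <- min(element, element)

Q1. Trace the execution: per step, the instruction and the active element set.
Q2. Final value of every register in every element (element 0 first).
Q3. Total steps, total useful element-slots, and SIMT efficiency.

step 0: c <- ((d - d) + (0 * element)) {0,1,2,3,4,5,6,7}
step 1: c <- 1                       {0,1,2,3,4,5,6,7}
step 2: eval (c < (3 + (element // 2))) {0,1,2,3,4,5,6,7}
step 3: d <- -1                      {0,1,2,3,4,5,6,7}
step 4: c <- (c + 1)                 {0,1,2,3,4,5,6,7}
step 5: eval (c < (3 + (element // 2))) {0,1,2,3,4,5,6,7}
step 6: d <- -1                      {0,1,2,3,4,5,6,7}
step 7: c <- (c + 1)                 {0,1,2,3,4,5,6,7}
step 8: eval (c < (3 + (element // 2))) {0,1,2,3,4,5,6,7}
step 9: d <- -1                      {2,3,4,5,6,7}
step 10: c <- (c + 1)                 {2,3,4,5,6,7}
step 11: eval (c < (3 + (element // 2))) {2,3,4,5,6,7}
step 12: d <- -1                      {4,5,6,7}
step 13: c <- (c + 1)                 {4,5,6,7}
step 14: eval (c < (3 + (element // 2))) {4,5,6,7}
step 15: d <- -1                      {6,7}
step 16: c <- (c + 1)                 {6,7}
step 17: eval (c < (3 + (element // 2))) {6,7}
step 18: d <- min(element, element)   {0,1,2,3,4,5,6,7}

Answer: 19 steps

d: 0,1,2,3,4,5,6,7
c: 3,3,4,4,5,5,6,6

steps = 19; useful = 116; efficiency = 116/152 = 29/38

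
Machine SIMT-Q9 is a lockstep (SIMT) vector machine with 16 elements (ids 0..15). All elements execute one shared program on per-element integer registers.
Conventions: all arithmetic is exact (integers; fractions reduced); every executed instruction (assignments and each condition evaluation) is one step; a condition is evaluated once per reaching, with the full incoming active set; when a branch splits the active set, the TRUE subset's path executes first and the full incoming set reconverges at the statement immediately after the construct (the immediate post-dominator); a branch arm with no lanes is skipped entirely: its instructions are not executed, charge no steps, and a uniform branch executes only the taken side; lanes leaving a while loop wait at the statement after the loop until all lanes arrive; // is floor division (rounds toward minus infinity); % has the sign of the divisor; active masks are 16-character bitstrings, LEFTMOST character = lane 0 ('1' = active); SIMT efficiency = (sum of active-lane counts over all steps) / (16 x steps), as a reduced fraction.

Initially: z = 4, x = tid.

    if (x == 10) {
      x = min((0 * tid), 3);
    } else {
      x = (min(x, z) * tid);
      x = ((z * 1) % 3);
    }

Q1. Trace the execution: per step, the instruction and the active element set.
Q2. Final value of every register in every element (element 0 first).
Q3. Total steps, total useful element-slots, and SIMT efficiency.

step 0: eval (x == 10)               1111111111111111
step 1: x <- min((0 * tid), 3)       0000000000100000
step 2: x <- (min(x, z) * tid)       1111111111011111
step 3: x <- ((z * 1) % 3)           1111111111011111

Answer: 4 steps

z: 4,4,4,4,4,4,4,4,4,4,4,4,4,4,4,4
x: 1,1,1,1,1,1,1,1,1,1,0,1,1,1,1,1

steps = 4; useful = 47; efficiency = 47/64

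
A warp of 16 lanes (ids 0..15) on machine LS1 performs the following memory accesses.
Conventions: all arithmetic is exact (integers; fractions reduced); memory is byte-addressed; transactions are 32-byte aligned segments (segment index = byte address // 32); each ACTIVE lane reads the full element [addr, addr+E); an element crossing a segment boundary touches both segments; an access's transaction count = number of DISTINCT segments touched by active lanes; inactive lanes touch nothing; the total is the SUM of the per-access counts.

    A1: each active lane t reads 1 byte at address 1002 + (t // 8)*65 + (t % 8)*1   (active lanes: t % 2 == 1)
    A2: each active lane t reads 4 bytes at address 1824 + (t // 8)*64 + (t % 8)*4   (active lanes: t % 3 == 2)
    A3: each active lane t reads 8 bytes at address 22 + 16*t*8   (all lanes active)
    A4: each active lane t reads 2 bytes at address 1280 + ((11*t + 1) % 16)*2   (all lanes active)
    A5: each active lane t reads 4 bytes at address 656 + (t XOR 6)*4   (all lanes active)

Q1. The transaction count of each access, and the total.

A1: 2 transactions
A2: 2 transactions
A3: 16 transactions
A4: 1 transaction
A5: 3 transactions

Answer: 2,2,16,1,3; total 24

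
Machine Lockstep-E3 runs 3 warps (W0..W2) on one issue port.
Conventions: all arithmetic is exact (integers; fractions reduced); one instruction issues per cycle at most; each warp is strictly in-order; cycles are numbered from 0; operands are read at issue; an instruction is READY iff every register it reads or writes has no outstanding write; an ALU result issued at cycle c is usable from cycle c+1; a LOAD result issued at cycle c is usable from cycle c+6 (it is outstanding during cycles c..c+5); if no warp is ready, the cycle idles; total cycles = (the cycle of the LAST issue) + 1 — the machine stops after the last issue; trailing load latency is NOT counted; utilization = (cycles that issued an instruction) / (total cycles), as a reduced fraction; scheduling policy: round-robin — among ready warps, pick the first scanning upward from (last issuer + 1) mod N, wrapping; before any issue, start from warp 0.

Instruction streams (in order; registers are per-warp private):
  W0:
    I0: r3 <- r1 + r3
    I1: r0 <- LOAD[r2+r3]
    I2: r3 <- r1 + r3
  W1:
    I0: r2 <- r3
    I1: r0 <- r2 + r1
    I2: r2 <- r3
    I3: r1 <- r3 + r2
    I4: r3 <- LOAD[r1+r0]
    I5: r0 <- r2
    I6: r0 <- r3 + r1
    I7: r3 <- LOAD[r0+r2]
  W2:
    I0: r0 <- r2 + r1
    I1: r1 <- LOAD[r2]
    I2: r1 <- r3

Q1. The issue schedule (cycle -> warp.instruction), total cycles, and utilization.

cycle 0: W0.I0
cycle 1: W1.I0
cycle 2: W2.I0
cycle 3: W0.I1
cycle 4: W1.I1
cycle 5: W2.I1
cycle 6: W0.I2
cycle 7: W1.I2
cycle 8: W1.I3
cycle 9: W1.I4
cycle 10: W1.I5
cycle 11: W2.I2
cycle 12: idle
cycle 13: idle
cycle 14: idle
cycle 15: W1.I6
cycle 16: W1.I7

Answer: 17 cycles, utilization 14/17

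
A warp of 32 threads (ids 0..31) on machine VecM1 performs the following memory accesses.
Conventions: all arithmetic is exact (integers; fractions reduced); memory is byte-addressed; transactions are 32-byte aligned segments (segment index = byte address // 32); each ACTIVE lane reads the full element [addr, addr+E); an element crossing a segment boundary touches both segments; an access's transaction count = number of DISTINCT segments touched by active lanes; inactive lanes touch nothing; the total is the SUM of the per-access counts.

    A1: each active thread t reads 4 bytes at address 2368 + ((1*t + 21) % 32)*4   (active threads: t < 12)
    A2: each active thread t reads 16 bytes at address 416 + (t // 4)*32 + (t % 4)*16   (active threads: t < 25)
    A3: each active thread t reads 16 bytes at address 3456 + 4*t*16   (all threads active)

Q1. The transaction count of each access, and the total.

A1: 3 transactions
A2: 7 transactions
A3: 32 transactions

Answer: 3,7,32; total 42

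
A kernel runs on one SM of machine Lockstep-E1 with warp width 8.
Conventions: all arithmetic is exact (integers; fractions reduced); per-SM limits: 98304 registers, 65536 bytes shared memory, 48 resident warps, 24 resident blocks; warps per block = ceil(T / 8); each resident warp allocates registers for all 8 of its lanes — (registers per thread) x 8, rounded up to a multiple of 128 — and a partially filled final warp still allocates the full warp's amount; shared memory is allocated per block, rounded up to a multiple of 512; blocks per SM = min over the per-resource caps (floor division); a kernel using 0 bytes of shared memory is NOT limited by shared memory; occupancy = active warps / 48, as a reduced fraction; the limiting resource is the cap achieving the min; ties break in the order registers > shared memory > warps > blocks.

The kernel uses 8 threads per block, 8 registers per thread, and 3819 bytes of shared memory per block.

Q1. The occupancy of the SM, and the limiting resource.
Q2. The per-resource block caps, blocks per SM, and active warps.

Answer: occupancy 1/3, limited by shared memory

registers: 768 blocks
shared memory: 16 blocks
warps: 48 blocks
blocks: 24 blocks

Answer: 16 blocks, 16 active warps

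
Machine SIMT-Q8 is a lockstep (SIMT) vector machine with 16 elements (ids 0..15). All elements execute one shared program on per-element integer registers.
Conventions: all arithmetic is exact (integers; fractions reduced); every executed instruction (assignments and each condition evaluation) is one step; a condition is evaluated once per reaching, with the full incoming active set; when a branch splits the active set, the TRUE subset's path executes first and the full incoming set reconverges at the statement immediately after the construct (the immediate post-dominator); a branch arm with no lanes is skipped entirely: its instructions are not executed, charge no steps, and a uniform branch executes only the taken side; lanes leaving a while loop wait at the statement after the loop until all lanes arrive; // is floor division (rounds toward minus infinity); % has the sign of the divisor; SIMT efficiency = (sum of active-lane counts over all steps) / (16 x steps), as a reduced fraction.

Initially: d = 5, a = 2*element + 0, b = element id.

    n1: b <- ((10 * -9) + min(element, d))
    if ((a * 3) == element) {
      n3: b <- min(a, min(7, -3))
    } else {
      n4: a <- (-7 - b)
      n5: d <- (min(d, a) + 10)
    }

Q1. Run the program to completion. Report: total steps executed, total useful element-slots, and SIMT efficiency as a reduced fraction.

Answer: 5 steps, 63 useful, 63/80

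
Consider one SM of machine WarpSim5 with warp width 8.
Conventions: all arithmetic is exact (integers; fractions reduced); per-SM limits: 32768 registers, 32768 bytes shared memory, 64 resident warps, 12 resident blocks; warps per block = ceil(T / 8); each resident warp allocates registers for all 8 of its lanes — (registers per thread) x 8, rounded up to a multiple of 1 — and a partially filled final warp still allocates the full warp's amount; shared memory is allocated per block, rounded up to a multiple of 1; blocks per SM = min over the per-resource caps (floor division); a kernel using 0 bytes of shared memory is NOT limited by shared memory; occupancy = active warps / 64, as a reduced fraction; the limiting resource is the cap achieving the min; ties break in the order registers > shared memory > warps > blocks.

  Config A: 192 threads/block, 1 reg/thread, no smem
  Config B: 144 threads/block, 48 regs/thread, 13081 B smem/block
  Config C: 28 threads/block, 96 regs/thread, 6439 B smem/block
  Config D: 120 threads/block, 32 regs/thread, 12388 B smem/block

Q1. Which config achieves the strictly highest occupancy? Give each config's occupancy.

occupancies: A 3/4, B 9/16, C 5/16, D 15/32

Answer: A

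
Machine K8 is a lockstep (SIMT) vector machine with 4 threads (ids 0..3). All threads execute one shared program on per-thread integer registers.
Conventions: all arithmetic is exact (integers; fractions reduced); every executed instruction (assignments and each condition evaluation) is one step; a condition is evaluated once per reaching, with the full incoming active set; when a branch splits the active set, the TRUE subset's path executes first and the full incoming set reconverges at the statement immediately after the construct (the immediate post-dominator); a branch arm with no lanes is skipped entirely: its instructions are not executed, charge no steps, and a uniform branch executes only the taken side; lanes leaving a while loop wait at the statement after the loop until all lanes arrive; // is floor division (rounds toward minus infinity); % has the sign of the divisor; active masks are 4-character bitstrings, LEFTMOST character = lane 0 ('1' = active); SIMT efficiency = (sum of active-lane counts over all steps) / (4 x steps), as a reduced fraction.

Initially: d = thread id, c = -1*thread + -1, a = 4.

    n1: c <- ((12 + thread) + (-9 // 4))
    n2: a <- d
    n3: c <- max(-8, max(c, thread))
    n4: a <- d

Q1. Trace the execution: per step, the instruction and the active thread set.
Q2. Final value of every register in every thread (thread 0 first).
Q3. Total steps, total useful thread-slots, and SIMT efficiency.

step 0: c <- ((12 + thread) + (-9 // 4)) 1111
step 1: a <- d                       1111
step 2: c <- max(-8, max(c, thread)) 1111
step 3: a <- d                       1111

Answer: 4 steps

d: 0,1,2,3
c: 9,10,11,12
a: 0,1,2,3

steps = 4; useful = 16; efficiency = 16/16 = 1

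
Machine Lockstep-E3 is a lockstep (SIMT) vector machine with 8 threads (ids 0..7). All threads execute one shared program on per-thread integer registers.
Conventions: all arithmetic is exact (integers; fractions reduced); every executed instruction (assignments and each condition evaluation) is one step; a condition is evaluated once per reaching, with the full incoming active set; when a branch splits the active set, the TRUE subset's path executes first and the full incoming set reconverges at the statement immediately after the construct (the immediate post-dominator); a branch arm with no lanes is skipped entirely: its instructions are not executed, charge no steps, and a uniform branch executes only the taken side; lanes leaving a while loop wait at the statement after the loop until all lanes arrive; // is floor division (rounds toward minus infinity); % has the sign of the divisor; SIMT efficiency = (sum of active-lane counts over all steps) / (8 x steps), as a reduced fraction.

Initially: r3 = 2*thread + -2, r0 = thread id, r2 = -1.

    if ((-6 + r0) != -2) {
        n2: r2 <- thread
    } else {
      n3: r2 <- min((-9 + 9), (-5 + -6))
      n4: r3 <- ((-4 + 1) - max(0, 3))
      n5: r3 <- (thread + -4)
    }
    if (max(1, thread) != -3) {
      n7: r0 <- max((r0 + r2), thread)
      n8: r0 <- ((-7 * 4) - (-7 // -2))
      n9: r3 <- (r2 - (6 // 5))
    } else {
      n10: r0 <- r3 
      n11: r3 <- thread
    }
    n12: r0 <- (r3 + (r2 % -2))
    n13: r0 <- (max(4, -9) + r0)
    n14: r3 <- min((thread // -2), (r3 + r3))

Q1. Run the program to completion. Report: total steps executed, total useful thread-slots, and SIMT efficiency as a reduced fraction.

Answer: 12 steps, 74 useful, 37/48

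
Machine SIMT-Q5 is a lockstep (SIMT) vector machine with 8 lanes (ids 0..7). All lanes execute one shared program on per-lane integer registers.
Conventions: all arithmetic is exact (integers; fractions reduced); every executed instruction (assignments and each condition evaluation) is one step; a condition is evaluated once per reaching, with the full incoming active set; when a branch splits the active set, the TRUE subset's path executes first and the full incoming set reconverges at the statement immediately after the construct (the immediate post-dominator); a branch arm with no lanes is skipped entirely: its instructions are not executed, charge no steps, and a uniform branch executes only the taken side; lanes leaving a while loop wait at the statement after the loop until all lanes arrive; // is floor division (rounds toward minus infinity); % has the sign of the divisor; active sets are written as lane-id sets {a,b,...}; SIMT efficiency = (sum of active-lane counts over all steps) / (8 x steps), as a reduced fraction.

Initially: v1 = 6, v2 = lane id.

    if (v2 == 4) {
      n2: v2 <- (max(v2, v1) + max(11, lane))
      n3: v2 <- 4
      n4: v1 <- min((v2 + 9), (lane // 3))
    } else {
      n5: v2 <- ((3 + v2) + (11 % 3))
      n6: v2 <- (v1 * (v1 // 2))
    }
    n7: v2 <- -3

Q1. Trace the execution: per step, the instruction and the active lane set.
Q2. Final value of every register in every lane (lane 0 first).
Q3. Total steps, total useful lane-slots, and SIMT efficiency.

step 0: eval (v2 == 4)               {0,1,2,3,4,5,6,7}
step 1: v2 <- (max(v2, v1) + max(11, lane)) {4}
step 2: v2 <- 4                      {4}
step 3: v1 <- min((v2 + 9), (lane // 3)) {4}
step 4: v2 <- ((3 + v2) + (11 % 3))  {0,1,2,3,5,6,7}
step 5: v2 <- (v1 * (v1 // 2))       {0,1,2,3,5,6,7}
step 6: v2 <- -3                     {0,1,2,3,4,5,6,7}

Answer: 7 steps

v1: 6,6,6,6,1,6,6,6
v2: -3,-3,-3,-3,-3,-3,-3,-3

steps = 7; useful = 33; efficiency = 33/56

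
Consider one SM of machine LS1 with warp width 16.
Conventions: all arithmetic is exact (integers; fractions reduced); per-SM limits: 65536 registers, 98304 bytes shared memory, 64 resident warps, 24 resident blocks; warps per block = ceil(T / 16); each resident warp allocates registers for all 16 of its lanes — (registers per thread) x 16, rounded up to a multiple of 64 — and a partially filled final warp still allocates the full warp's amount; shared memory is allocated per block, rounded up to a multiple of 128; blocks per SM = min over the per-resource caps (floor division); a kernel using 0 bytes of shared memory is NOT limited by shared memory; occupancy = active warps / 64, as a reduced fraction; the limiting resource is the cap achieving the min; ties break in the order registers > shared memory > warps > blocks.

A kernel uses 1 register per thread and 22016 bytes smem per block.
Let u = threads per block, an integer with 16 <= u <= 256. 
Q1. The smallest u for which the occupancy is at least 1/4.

Answer: u = 49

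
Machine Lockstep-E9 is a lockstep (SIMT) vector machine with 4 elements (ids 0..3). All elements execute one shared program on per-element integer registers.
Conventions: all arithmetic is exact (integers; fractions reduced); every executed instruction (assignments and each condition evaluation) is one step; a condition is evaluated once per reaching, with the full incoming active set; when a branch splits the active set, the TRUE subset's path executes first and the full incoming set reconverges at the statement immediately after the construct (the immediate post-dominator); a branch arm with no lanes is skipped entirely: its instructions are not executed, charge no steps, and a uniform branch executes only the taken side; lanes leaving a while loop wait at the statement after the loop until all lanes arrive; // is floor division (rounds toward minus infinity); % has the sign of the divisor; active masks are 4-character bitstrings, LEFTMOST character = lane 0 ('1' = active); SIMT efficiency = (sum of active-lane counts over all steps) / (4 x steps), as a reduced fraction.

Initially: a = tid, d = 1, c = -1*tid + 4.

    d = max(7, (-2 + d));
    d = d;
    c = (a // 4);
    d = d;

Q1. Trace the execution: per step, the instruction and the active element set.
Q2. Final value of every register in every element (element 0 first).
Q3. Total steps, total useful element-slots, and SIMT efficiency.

step 0: d <- max(7, (-2 + d))        1111
step 1: d <- d                       1111
step 2: c <- (a // 4)                1111
step 3: d <- d                       1111

Answer: 4 steps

a: 0,1,2,3
d: 7,7,7,7
c: 0,0,0,0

steps = 4; useful = 16; efficiency = 16/16 = 1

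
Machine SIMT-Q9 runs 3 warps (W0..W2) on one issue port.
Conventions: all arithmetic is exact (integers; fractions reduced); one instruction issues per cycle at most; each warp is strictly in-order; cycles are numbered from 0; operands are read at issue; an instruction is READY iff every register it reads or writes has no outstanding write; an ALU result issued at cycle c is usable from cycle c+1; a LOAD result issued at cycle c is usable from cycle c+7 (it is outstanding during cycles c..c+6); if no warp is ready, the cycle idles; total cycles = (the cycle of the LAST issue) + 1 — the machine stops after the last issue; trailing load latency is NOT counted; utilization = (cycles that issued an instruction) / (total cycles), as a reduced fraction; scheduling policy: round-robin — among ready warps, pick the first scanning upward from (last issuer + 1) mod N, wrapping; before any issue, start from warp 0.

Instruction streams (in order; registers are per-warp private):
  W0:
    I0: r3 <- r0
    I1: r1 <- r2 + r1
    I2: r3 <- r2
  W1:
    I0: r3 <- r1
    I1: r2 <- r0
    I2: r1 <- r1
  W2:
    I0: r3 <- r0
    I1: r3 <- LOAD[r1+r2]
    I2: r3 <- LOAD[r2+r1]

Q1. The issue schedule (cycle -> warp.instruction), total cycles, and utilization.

cycle 0: W0.I0
cycle 1: W1.I0
cycle 2: W2.I0
cycle 3: W0.I1
cycle 4: W1.I1
cycle 5: W2.I1
cycle 6: W0.I2
cycle 7: W1.I2
cycle 8: idle
cycle 9: idle
cycle 10: idle
cycle 11: idle
cycle 12: W2.I2

Answer: 13 cycles, utilization 9/13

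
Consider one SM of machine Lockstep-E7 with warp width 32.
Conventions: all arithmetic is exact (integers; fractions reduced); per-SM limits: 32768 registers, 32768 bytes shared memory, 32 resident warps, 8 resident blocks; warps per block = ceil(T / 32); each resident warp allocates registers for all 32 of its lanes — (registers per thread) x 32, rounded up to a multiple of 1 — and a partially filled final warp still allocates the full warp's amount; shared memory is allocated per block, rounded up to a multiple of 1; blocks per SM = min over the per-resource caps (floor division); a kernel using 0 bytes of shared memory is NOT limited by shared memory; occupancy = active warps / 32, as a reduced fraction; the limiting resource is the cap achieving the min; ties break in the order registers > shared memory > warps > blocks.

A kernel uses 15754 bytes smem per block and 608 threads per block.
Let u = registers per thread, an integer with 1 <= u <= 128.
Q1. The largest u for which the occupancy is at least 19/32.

Answer: u = 53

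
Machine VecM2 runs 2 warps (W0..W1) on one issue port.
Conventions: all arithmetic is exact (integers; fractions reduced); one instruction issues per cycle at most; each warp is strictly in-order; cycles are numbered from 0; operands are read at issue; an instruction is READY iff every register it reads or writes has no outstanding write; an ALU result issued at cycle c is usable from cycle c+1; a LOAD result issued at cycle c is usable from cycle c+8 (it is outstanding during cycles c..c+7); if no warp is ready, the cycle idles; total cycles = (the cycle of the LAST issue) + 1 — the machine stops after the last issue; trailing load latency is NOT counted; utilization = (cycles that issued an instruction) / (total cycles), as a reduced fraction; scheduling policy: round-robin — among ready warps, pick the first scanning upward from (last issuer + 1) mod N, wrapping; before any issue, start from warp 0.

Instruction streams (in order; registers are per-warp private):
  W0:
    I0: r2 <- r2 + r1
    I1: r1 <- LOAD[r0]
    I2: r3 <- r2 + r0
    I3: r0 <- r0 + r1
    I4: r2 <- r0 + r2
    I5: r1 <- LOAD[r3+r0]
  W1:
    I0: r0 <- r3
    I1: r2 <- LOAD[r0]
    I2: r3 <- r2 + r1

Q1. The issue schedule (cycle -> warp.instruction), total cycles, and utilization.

cycle 0: W0.I0
cycle 1: W1.I0
cycle 2: W0.I1
cycle 3: W1.I1
cycle 4: W0.I2
cycle 5: idle
cycle 6: idle
cycle 7: idle
cycle 8: idle
cycle 9: idle
cycle 10: W0.I3
cycle 11: W1.I2
cycle 12: W0.I4
cycle 13: W0.I5

Answer: 14 cycles, utilization 9/14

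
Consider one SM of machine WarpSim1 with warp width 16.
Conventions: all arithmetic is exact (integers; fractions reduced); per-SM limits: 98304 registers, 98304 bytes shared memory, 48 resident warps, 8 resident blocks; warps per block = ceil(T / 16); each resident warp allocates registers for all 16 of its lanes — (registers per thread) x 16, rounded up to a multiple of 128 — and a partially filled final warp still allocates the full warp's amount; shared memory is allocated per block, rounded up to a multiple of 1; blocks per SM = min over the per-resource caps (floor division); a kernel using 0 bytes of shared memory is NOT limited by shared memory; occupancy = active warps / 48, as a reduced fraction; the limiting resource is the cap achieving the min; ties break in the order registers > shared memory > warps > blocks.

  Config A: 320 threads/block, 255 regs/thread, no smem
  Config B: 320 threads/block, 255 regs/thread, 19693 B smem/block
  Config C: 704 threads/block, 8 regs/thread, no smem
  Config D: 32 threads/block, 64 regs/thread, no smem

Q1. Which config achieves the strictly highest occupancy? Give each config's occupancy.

occupancies: A 5/12, B 5/12, C 11/12, D 1/3

Answer: C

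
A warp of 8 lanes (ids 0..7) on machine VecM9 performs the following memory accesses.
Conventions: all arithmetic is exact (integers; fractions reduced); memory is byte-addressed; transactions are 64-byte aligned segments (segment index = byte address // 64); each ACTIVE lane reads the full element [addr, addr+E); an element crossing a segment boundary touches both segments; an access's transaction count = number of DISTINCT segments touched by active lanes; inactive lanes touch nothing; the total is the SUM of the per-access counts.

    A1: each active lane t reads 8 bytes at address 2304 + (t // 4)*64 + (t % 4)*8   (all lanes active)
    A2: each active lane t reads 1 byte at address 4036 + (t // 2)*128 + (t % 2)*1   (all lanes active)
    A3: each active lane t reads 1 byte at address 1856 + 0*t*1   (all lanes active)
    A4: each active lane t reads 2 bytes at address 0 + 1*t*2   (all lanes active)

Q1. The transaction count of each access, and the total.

A1: 2 transactions
A2: 4 transactions
A3: 1 transaction
A4: 1 transaction

Answer: 2,4,1,1; total 8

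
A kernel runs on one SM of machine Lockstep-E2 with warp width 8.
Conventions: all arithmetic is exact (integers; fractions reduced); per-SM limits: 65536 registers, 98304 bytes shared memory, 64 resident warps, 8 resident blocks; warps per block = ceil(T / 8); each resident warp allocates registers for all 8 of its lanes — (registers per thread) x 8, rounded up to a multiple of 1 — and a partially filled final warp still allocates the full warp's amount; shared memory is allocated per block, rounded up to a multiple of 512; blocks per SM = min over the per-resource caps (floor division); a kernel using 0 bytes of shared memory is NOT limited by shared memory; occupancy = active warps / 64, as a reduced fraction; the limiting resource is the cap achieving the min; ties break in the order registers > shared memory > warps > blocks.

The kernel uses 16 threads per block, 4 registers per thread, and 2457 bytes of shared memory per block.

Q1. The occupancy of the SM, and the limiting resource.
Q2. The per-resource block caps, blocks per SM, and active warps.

Answer: occupancy 1/4, limited by blocks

registers: 1024 blocks
shared memory: 38 blocks
warps: 32 blocks
blocks: 8 blocks

Answer: 8 blocks, 16 active warps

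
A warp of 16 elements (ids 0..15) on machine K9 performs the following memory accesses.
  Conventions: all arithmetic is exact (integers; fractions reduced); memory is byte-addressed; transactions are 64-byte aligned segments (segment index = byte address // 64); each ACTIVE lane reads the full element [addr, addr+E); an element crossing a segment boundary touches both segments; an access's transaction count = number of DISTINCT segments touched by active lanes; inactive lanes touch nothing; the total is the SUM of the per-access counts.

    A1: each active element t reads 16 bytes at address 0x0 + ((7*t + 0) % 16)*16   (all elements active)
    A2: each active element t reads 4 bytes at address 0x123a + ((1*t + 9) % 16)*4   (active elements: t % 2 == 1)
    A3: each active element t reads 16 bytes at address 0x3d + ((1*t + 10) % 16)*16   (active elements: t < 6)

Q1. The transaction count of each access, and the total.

A1: 4 transactions
A2: 2 transactions
A3: 2 transactions

Answer: 4,2,2; total 8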